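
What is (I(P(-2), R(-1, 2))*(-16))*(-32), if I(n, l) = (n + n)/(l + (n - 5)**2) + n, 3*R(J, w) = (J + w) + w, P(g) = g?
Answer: -26624/25 ≈ -1065.0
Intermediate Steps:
R(J, w) = J/3 + 2*w/3 (R(J, w) = ((J + w) + w)/3 = (J + 2*w)/3 = J/3 + 2*w/3)
I(n, l) = n + 2*n/(l + (-5 + n)**2) (I(n, l) = (2*n)/(l + (-5 + n)**2) + n = 2*n/(l + (-5 + n)**2) + n = n + 2*n/(l + (-5 + n)**2))
(I(P(-2), R(-1, 2))*(-16))*(-32) = (-2*(2 + ((1/3)*(-1) + (2/3)*2) + (-5 - 2)**2)/(((1/3)*(-1) + (2/3)*2) + (-5 - 2)**2)*(-16))*(-32) = (-2*(2 + (-1/3 + 4/3) + (-7)**2)/((-1/3 + 4/3) + (-7)**2)*(-16))*(-32) = (-2*(2 + 1 + 49)/(1 + 49)*(-16))*(-32) = (-2*52/50*(-16))*(-32) = (-2*1/50*52*(-16))*(-32) = -52/25*(-16)*(-32) = (832/25)*(-32) = -26624/25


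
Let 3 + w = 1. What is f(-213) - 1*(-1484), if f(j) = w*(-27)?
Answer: 1538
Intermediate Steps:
w = -2 (w = -3 + 1 = -2)
f(j) = 54 (f(j) = -2*(-27) = 54)
f(-213) - 1*(-1484) = 54 - 1*(-1484) = 54 + 1484 = 1538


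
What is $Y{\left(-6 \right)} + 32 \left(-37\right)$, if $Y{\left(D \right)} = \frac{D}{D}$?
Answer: $-1183$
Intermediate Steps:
$Y{\left(D \right)} = 1$
$Y{\left(-6 \right)} + 32 \left(-37\right) = 1 + 32 \left(-37\right) = 1 - 1184 = -1183$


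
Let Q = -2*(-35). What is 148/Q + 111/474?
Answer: 12987/5530 ≈ 2.3485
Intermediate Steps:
Q = 70
148/Q + 111/474 = 148/70 + 111/474 = 148*(1/70) + 111*(1/474) = 74/35 + 37/158 = 12987/5530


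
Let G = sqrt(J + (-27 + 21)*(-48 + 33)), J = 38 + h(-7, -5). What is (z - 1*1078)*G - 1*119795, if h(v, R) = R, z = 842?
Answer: -119795 - 236*sqrt(123) ≈ -1.2241e+5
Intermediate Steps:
J = 33 (J = 38 - 5 = 33)
G = sqrt(123) (G = sqrt(33 + (-27 + 21)*(-48 + 33)) = sqrt(33 - 6*(-15)) = sqrt(33 + 90) = sqrt(123) ≈ 11.091)
(z - 1*1078)*G - 1*119795 = (842 - 1*1078)*sqrt(123) - 1*119795 = (842 - 1078)*sqrt(123) - 119795 = -236*sqrt(123) - 119795 = -119795 - 236*sqrt(123)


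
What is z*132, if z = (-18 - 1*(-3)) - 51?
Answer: -8712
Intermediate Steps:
z = -66 (z = (-18 + 3) - 51 = -15 - 51 = -66)
z*132 = -66*132 = -8712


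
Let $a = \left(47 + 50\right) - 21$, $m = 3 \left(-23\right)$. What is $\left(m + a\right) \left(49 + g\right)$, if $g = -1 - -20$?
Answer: $476$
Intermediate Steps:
$g = 19$ ($g = -1 + 20 = 19$)
$m = -69$
$a = 76$ ($a = 97 - 21 = 76$)
$\left(m + a\right) \left(49 + g\right) = \left(-69 + 76\right) \left(49 + 19\right) = 7 \cdot 68 = 476$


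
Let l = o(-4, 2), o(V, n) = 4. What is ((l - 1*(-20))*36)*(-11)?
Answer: -9504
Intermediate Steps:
l = 4
((l - 1*(-20))*36)*(-11) = ((4 - 1*(-20))*36)*(-11) = ((4 + 20)*36)*(-11) = (24*36)*(-11) = 864*(-11) = -9504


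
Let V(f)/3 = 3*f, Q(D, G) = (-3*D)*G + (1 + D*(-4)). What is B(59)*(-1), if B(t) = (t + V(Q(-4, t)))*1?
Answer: -6584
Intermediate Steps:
Q(D, G) = 1 - 4*D - 3*D*G (Q(D, G) = -3*D*G + (1 - 4*D) = 1 - 4*D - 3*D*G)
V(f) = 9*f (V(f) = 3*(3*f) = 9*f)
B(t) = 153 + 109*t (B(t) = (t + 9*(1 - 4*(-4) - 3*(-4)*t))*1 = (t + 9*(1 + 16 + 12*t))*1 = (t + 9*(17 + 12*t))*1 = (t + (153 + 108*t))*1 = (153 + 109*t)*1 = 153 + 109*t)
B(59)*(-1) = (153 + 109*59)*(-1) = (153 + 6431)*(-1) = 6584*(-1) = -6584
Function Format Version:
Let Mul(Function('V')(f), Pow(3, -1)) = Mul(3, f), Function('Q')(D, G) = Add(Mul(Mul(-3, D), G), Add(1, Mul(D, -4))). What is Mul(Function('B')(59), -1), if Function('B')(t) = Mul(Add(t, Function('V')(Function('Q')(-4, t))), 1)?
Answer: -6584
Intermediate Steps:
Function('Q')(D, G) = Add(1, Mul(-4, D), Mul(-3, D, G)) (Function('Q')(D, G) = Add(Mul(-3, D, G), Add(1, Mul(-4, D))) = Add(1, Mul(-4, D), Mul(-3, D, G)))
Function('V')(f) = Mul(9, f) (Function('V')(f) = Mul(3, Mul(3, f)) = Mul(9, f))
Function('B')(t) = Add(153, Mul(109, t)) (Function('B')(t) = Mul(Add(t, Mul(9, Add(1, Mul(-4, -4), Mul(-3, -4, t)))), 1) = Mul(Add(t, Mul(9, Add(1, 16, Mul(12, t)))), 1) = Mul(Add(t, Mul(9, Add(17, Mul(12, t)))), 1) = Mul(Add(t, Add(153, Mul(108, t))), 1) = Mul(Add(153, Mul(109, t)), 1) = Add(153, Mul(109, t)))
Mul(Function('B')(59), -1) = Mul(Add(153, Mul(109, 59)), -1) = Mul(Add(153, 6431), -1) = Mul(6584, -1) = -6584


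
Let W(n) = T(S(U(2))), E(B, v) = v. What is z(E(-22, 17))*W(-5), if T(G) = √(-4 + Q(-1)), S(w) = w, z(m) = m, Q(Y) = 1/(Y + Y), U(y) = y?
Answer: 51*I*√2/2 ≈ 36.062*I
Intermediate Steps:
Q(Y) = 1/(2*Y)
T(G) = 3*I*√2/2 (T(G) = √(-4 + (½)/(-1)) = √(-4 + (½)*(-1)) = √(-4 - ½) = √(-9/2) = 3*I*√2/2)
W(n) = 3*I*√2/2
z(E(-22, 17))*W(-5) = 17*(3*I*√2/2) = 51*I*√2/2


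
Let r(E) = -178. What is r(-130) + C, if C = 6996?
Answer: 6818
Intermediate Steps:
r(-130) + C = -178 + 6996 = 6818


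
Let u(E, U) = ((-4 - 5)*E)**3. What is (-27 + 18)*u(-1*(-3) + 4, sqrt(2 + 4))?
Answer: 2250423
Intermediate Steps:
u(E, U) = -729*E**3 (u(E, U) = (-9*E)**3 = -729*E**3)
(-27 + 18)*u(-1*(-3) + 4, sqrt(2 + 4)) = (-27 + 18)*(-729*(-1*(-3) + 4)**3) = -(-6561)*(3 + 4)**3 = -(-6561)*7**3 = -(-6561)*343 = -9*(-250047) = 2250423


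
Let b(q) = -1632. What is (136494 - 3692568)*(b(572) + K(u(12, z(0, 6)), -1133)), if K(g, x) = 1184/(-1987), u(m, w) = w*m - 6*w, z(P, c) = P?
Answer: 11535790261632/1987 ≈ 5.8056e+9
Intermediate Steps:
u(m, w) = -6*w + m*w (u(m, w) = m*w - 6*w = -6*w + m*w)
K(g, x) = -1184/1987 (K(g, x) = 1184*(-1/1987) = -1184/1987)
(136494 - 3692568)*(b(572) + K(u(12, z(0, 6)), -1133)) = (136494 - 3692568)*(-1632 - 1184/1987) = -3556074*(-3243968/1987) = 11535790261632/1987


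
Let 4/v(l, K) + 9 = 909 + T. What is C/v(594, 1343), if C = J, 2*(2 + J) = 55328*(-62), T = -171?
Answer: -625179465/2 ≈ -3.1259e+8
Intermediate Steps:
J = -1715170 (J = -2 + (55328*(-62))/2 = -2 + (1/2)*(-3430336) = -2 - 1715168 = -1715170)
C = -1715170
v(l, K) = 4/729 (v(l, K) = 4/(-9 + (909 - 171)) = 4/(-9 + 738) = 4/729)
C/v(594, 1343) = -1715170/4/729 = -1715170*729/4 = -625179465/2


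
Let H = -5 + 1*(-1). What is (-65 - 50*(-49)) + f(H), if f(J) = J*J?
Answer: 2421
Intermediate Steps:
H = -6 (H = -5 - 1 = -6)
f(J) = J²
(-65 - 50*(-49)) + f(H) = (-65 - 50*(-49)) + (-6)² = (-65 + 2450) + 36 = 2385 + 36 = 2421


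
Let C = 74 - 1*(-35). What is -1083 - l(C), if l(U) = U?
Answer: -1192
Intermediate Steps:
C = 109 (C = 74 + 35 = 109)
-1083 - l(C) = -1083 - 1*109 = -1083 - 109 = -1192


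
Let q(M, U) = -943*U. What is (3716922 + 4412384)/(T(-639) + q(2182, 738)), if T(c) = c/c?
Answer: -8129306/695933 ≈ -11.681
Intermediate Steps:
T(c) = 1
(3716922 + 4412384)/(T(-639) + q(2182, 738)) = (3716922 + 4412384)/(1 - 943*738) = 8129306/(1 - 695934) = 8129306/(-695933) = 8129306*(-1/695933) = -8129306/695933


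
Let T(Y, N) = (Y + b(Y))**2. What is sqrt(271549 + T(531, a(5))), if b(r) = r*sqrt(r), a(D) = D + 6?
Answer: sqrt(150274801 + 1691766*sqrt(59)) ≈ 12778.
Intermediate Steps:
a(D) = 6 + D
b(r) = r**(3/2)
T(Y, N) = (Y + Y**(3/2))**2
sqrt(271549 + T(531, a(5))) = sqrt(271549 + (531 + 531**(3/2))**2) = sqrt(271549 + (531 + 1593*sqrt(59))**2)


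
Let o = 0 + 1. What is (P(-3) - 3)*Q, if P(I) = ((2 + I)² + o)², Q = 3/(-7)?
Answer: -3/7 ≈ -0.42857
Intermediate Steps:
o = 1
Q = -3/7 (Q = 3*(-⅐) = -3/7 ≈ -0.42857)
P(I) = (1 + (2 + I)²)² (P(I) = ((2 + I)² + 1)² = (1 + (2 + I)²)²)
(P(-3) - 3)*Q = ((1 + (2 - 3)²)² - 3)*(-3/7) = ((1 + (-1)²)² - 3)*(-3/7) = ((1 + 1)² - 3)*(-3/7) = (2² - 3)*(-3/7) = (4 - 3)*(-3/7) = 1*(-3/7) = -3/7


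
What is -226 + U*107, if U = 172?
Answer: 18178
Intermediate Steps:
-226 + U*107 = -226 + 172*107 = -226 + 18404 = 18178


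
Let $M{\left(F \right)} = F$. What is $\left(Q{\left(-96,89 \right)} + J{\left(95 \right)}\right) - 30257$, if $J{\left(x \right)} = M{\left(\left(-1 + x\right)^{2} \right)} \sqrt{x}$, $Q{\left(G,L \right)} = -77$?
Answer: $-30334 + 8836 \sqrt{95} \approx 55789.0$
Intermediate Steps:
$J{\left(x \right)} = \sqrt{x} \left(-1 + x\right)^{2}$ ($J{\left(x \right)} = \left(-1 + x\right)^{2} \sqrt{x} = \sqrt{x} \left(-1 + x\right)^{2}$)
$\left(Q{\left(-96,89 \right)} + J{\left(95 \right)}\right) - 30257 = \left(-77 + \sqrt{95} \left(-1 + 95\right)^{2}\right) - 30257 = \left(-77 + \sqrt{95} \cdot 94^{2}\right) - 30257 = \left(-77 + \sqrt{95} \cdot 8836\right) - 30257 = \left(-77 + 8836 \sqrt{95}\right) - 30257 = -30334 + 8836 \sqrt{95}$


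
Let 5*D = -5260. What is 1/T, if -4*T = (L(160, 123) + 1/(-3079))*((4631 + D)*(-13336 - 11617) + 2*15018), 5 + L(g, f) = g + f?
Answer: 12316/76417417062711 ≈ 1.6117e-10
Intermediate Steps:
D = -1052 (D = (⅕)*(-5260) = -1052)
L(g, f) = -5 + f + g (L(g, f) = -5 + (g + f) = -5 + (f + g) = -5 + f + g)
T = 76417417062711/12316 (T = -((-5 + 123 + 160) + 1/(-3079))*((4631 - 1052)*(-13336 - 11617) + 2*15018)/4 = -(278 - 1/3079)*(3579*(-24953) + 30036)/4 = -855961*(-89306787 + 30036)/12316 = -855961*(-89276751)/12316 = -¼*(-76417417062711/3079) = 76417417062711/12316 ≈ 6.2047e+9)
1/T = 1/(76417417062711/12316) = 12316/76417417062711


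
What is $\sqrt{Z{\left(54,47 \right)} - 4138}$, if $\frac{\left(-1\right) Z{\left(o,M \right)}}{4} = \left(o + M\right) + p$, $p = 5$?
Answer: $i \sqrt{4562} \approx 67.543 i$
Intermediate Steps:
$Z{\left(o,M \right)} = -20 - 4 M - 4 o$ ($Z{\left(o,M \right)} = - 4 \left(\left(o + M\right) + 5\right) = - 4 \left(\left(M + o\right) + 5\right) = - 4 \left(5 + M + o\right) = -20 - 4 M - 4 o$)
$\sqrt{Z{\left(54,47 \right)} - 4138} = \sqrt{\left(-20 - 188 - 216\right) - 4138} = \sqrt{-424 - 4138} = \sqrt{-4562} = i \sqrt{4562}$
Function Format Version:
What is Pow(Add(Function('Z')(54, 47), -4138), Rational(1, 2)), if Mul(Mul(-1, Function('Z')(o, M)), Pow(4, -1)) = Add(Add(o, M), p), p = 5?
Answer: Mul(I, Pow(4562, Rational(1, 2))) ≈ Mul(67.543, I)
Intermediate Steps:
Function('Z')(o, M) = Add(-20, Mul(-4, M), Mul(-4, o)) (Function('Z')(o, M) = Mul(-4, Add(Add(o, M), 5)) = Mul(-4, Add(Add(M, o), 5)) = Mul(-4, Add(5, M, o)) = Add(-20, Mul(-4, M), Mul(-4, o)))
Pow(Add(Function('Z')(54, 47), -4138), Rational(1, 2)) = Pow(Add(Add(-20, Mul(-4, 47), Mul(-4, 54)), -4138), Rational(1, 2)) = Pow(Add(Add(-20, -188, -216), -4138), Rational(1, 2)) = Pow(Add(-424, -4138), Rational(1, 2)) = Pow(-4562, Rational(1, 2)) = Mul(I, Pow(4562, Rational(1, 2)))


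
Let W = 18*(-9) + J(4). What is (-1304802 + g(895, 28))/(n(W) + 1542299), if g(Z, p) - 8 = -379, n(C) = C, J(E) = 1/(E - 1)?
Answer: -3915519/4626412 ≈ -0.84634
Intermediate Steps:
J(E) = 1/(-1 + E)
W = -485/3 (W = 18*(-9) + 1/(-1 + 4) = -162 + 1/3 = -162 + ⅓ = -485/3 ≈ -161.67)
g(Z, p) = -371 (g(Z, p) = 8 - 379 = -371)
(-1304802 + g(895, 28))/(n(W) + 1542299) = (-1304802 - 371)/(-485/3 + 1542299) = -1305173/4626412/3 = -1305173*3/4626412 = -3915519/4626412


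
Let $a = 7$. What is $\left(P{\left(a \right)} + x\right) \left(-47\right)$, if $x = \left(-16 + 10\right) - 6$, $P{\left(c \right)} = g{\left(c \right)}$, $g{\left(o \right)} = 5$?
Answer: $329$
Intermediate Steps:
$P{\left(c \right)} = 5$
$x = -12$ ($x = -6 - 6 = -12$)
$\left(P{\left(a \right)} + x\right) \left(-47\right) = \left(5 - 12\right) \left(-47\right) = \left(-7\right) \left(-47\right) = 329$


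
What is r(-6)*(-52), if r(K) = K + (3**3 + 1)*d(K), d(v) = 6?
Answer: -8424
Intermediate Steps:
r(K) = 168 + K (r(K) = K + (3**3 + 1)*6 = K + (27 + 1)*6 = K + 28*6 = K + 168 = 168 + K)
r(-6)*(-52) = (168 - 6)*(-52) = 162*(-52) = -8424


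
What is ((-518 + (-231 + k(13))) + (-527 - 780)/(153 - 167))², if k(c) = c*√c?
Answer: 84684653/196 - 119327*√13/7 ≈ 3.7060e+5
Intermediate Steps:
k(c) = c^(3/2)
((-518 + (-231 + k(13))) + (-527 - 780)/(153 - 167))² = ((-518 + (-231 + 13^(3/2))) + (-527 - 780)/(153 - 167))² = ((-518 + (-231 + 13*√13)) - 1307/(-14))² = ((-749 + 13*√13) - 1307*(-1/14))² = ((-749 + 13*√13) + 1307/14)² = (-9179/14 + 13*√13)²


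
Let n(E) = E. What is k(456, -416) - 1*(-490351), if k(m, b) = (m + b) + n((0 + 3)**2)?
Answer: 490400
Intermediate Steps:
k(m, b) = 9 + b + m (k(m, b) = (m + b) + (0 + 3)**2 = (b + m) + 3**2 = (b + m) + 9 = 9 + b + m)
k(456, -416) - 1*(-490351) = (9 - 416 + 456) - 1*(-490351) = 49 + 490351 = 490400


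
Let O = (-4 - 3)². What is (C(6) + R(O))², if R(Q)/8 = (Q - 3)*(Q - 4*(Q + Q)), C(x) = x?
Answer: 15930983524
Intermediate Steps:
O = 49 (O = (-7)² = 49)
R(Q) = -56*Q*(-3 + Q) (R(Q) = 8*((Q - 3)*(Q - 4*(Q + Q))) = 8*((-3 + Q)*(Q - 8*Q)) = 8*((-3 + Q)*(-7*Q)) = 8*(-7*Q*(-3 + Q)) = -56*Q*(-3 + Q))
(C(6) + R(O))² = (6 + 56*49*(3 - 1*49))² = (6 + 56*49*(3 - 49))² = (6 + 56*49*(-46))² = (6 - 126224)² = (-126218)² = 15930983524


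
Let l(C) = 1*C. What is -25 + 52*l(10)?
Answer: 495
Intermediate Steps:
l(C) = C
-25 + 52*l(10) = -25 + 52*10 = -25 + 520 = 495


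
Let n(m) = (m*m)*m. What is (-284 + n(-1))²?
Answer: 81225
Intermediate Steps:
n(m) = m³ (n(m) = m²*m = m³)
(-284 + n(-1))² = (-284 + (-1)³)² = (-284 - 1)² = (-285)² = 81225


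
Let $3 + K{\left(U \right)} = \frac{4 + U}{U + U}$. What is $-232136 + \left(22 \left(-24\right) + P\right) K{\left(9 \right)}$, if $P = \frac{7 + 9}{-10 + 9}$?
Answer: $- \frac{2078072}{9} \approx -2.309 \cdot 10^{5}$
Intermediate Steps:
$P = -16$ ($P = \frac{16}{-1} = 16 \left(-1\right) = -16$)
$K{\left(U \right)} = -3 + \frac{4 + U}{2 U}$ ($K{\left(U \right)} = -3 + \frac{4 + U}{U + U} = -3 + \frac{4 + U}{2 U}$)
$-232136 + \left(22 \left(-24\right) + P\right) K{\left(9 \right)} = -232136 + \left(22 \left(-24\right) - 16\right) \left(- \frac{5}{2} + \frac{2}{9}\right) = -232136 + \left(-528 - 16\right) \left(- \frac{5}{2} + 2 \cdot \frac{1}{9}\right) = -232136 - 544 \left(- \frac{5}{2} + \frac{2}{9}\right) = -232136 - - \frac{11152}{9} = -232136 + \frac{11152}{9} = - \frac{2078072}{9}$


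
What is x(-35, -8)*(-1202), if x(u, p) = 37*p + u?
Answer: 397862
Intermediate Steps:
x(u, p) = u + 37*p
x(-35, -8)*(-1202) = (-35 + 37*(-8))*(-1202) = (-35 - 296)*(-1202) = -331*(-1202) = 397862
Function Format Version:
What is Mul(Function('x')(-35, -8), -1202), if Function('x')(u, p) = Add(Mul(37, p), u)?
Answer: 397862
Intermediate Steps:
Function('x')(u, p) = Add(u, Mul(37, p))
Mul(Function('x')(-35, -8), -1202) = Mul(Add(-35, Mul(37, -8)), -1202) = Mul(Add(-35, -296), -1202) = Mul(-331, -1202) = 397862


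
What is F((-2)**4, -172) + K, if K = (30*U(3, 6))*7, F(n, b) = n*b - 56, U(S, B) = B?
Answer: -1548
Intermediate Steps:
F(n, b) = -56 + b*n (F(n, b) = b*n - 56 = -56 + b*n)
K = 1260 (K = (30*6)*7 = 180*7 = 1260)
F((-2)**4, -172) + K = (-56 - 172*(-2)**4) + 1260 = (-56 - 172*16) + 1260 = (-56 - 2752) + 1260 = -2808 + 1260 = -1548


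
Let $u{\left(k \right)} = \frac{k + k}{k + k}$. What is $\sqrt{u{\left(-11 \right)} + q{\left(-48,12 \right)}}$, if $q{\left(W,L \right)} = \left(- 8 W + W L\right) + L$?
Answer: $i \sqrt{179} \approx 13.379 i$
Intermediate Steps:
$u{\left(k \right)} = 1$ ($u{\left(k \right)} = \frac{2 k}{2 k} = 2 k \frac{1}{2 k} = 1$)
$q{\left(W,L \right)} = L - 8 W + L W$ ($q{\left(W,L \right)} = \left(- 8 W + L W\right) + L = L - 8 W + L W$)
$\sqrt{u{\left(-11 \right)} + q{\left(-48,12 \right)}} = \sqrt{1 + \left(12 - -384 + 12 \left(-48\right)\right)} = \sqrt{1 + \left(12 + 384 - 576\right)} = \sqrt{1 - 180} = \sqrt{-179} = i \sqrt{179}$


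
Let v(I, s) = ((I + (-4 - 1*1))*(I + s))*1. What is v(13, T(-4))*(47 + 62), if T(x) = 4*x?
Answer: -2616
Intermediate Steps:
v(I, s) = (-5 + I)*(I + s) (v(I, s) = ((I + (-4 - 1))*(I + s))*1 = ((I - 5)*(I + s))*1 = ((-5 + I)*(I + s))*1 = (-5 + I)*(I + s))
v(13, T(-4))*(47 + 62) = (13**2 - 5*13 - 20*(-4) + 13*(4*(-4)))*(47 + 62) = (169 - 65 - 5*(-16) + 13*(-16))*109 = (169 - 65 + 80 - 208)*109 = -24*109 = -2616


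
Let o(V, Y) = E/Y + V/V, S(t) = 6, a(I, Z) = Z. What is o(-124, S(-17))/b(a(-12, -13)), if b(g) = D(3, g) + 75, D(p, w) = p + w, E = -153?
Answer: -49/130 ≈ -0.37692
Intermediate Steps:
b(g) = 78 + g (b(g) = (3 + g) + 75 = 78 + g)
o(V, Y) = 1 - 153/Y (o(V, Y) = -153/Y + V/V = -153/Y + 1 = 1 - 153/Y)
o(-124, S(-17))/b(a(-12, -13)) = ((-153 + 6)/6)/(78 - 13) = ((⅙)*(-147))/65 = -49/2*1/65 = -49/130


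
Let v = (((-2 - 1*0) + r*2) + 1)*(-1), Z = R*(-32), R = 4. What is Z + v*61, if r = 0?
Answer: -67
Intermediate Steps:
Z = -128 (Z = 4*(-32) = -128)
v = 1 (v = (((-2 - 1*0) + 0*2) + 1)*(-1) = (((-2 + 0) + 0) + 1)*(-1) = ((-2 + 0) + 1)*(-1) = (-2 + 1)*(-1) = -1*(-1) = 1)
Z + v*61 = -128 + 1*61 = -128 + 61 = -67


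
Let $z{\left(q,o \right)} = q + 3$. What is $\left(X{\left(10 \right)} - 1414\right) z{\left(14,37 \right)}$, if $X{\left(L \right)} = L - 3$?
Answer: $-23919$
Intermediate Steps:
$z{\left(q,o \right)} = 3 + q$
$X{\left(L \right)} = -3 + L$
$\left(X{\left(10 \right)} - 1414\right) z{\left(14,37 \right)} = \left(\left(-3 + 10\right) - 1414\right) \left(3 + 14\right) = \left(7 - 1414\right) 17 = \left(-1407\right) 17 = -23919$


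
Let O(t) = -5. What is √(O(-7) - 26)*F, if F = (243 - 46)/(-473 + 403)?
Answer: -197*I*√31/70 ≈ -15.669*I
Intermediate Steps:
F = -197/70 (F = 197/(-70) = 197*(-1/70) = -197/70 ≈ -2.8143)
√(O(-7) - 26)*F = √(-5 - 26)*(-197/70) = √(-31)*(-197/70) = (I*√31)*(-197/70) = -197*I*√31/70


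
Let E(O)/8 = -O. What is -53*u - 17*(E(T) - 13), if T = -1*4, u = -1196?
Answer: 63065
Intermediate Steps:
T = -4
E(O) = -8*O (E(O) = 8*(-O) = -8*O)
-53*u - 17*(E(T) - 13) = -53*(-1196) - 17*(-8*(-4) - 13) = 63388 - 17*(32 - 13) = 63388 - 17*19 = 63388 - 323 = 63065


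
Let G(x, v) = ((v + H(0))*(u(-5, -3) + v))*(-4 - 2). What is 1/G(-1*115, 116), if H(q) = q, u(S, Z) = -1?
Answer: -1/80040 ≈ -1.2494e-5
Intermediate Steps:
G(x, v) = -6*v*(-1 + v) (G(x, v) = ((v + 0)*(-1 + v))*(-4 - 2) = (v*(-1 + v))*(-6) = -6*v*(-1 + v))
1/G(-1*115, 116) = 1/(6*116*(1 - 1*116)) = 1/(6*116*(1 - 116)) = 1/(6*116*(-115)) = 1/(-80040) = -1/80040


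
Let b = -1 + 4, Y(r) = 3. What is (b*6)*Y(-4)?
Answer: 54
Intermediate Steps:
b = 3
(b*6)*Y(-4) = (3*6)*3 = 18*3 = 54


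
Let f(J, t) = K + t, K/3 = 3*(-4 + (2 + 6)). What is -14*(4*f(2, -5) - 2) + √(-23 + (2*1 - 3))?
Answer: -1708 + 2*I*√6 ≈ -1708.0 + 4.899*I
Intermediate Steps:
K = 36 (K = 3*(3*(-4 + (2 + 6))) = 3*(3*(-4 + 8)) = 3*(3*4) = 3*12 = 36)
f(J, t) = 36 + t
-14*(4*f(2, -5) - 2) + √(-23 + (2*1 - 3)) = -14*(4*(36 - 5) - 2) + √(-23 + (2*1 - 3)) = -14*(4*31 - 2) + √(-23 + (2 - 3)) = -14*(124 - 2) + √(-23 - 1) = -14*122 + √(-24) = -1708 + 2*I*√6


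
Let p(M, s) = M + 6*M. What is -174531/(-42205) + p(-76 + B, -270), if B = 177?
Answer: 30013466/42205 ≈ 711.14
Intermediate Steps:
p(M, s) = 7*M
-174531/(-42205) + p(-76 + B, -270) = -174531/(-42205) + 7*(-76 + 177) = -174531*(-1/42205) + 7*101 = 174531/42205 + 707 = 30013466/42205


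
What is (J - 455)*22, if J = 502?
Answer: 1034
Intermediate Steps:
(J - 455)*22 = (502 - 455)*22 = 47*22 = 1034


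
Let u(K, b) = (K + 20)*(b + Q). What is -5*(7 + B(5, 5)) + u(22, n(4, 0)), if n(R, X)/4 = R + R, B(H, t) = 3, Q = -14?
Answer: 706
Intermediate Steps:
n(R, X) = 8*R (n(R, X) = 4*(R + R) = 4*(2*R) = 8*R)
u(K, b) = (-14 + b)*(20 + K) (u(K, b) = (K + 20)*(b - 14) = (20 + K)*(-14 + b) = (-14 + b)*(20 + K))
-5*(7 + B(5, 5)) + u(22, n(4, 0)) = -5*(7 + 3) + (-280 - 14*22 + 20*(8*4) + 22*(8*4)) = -5*10 + (-280 - 308 + 20*32 + 22*32) = -50 + (-280 - 308 + 640 + 704) = -50 + 756 = 706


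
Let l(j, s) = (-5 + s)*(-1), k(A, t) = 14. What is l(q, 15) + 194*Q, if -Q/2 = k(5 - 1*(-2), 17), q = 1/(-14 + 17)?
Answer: -5442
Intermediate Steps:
q = ⅓ (q = 1/3 = ⅓ ≈ 0.33333)
Q = -28 (Q = -2*14 = -28)
l(j, s) = 5 - s
l(q, 15) + 194*Q = (5 - 1*15) + 194*(-28) = (5 - 15) - 5432 = -10 - 5432 = -5442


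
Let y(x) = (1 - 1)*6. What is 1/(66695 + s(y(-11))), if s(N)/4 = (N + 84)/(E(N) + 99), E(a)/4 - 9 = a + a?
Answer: 45/3001387 ≈ 1.4993e-5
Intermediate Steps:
E(a) = 36 + 8*a (E(a) = 36 + 4*(a + a) = 36 + 4*(2*a) = 36 + 8*a)
y(x) = 0 (y(x) = 0*6 = 0)
s(N) = 4*(84 + N)/(135 + 8*N) (s(N) = 4*((N + 84)/((36 + 8*N) + 99)) = 4*((84 + N)/(135 + 8*N)) = 4*(84 + N)/(135 + 8*N))
1/(66695 + s(y(-11))) = 1/(66695 + 4*(84 + 0)/(135 + 8*0)) = 1/(66695 + 4*84/(135 + 0)) = 1/(66695 + 4*84/135) = 1/(66695 + 4*(1/135)*84) = 1/(66695 + 112/45) = 1/(3001387/45) = 45/3001387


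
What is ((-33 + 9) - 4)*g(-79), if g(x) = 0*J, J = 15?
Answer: 0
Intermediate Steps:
g(x) = 0 (g(x) = 0*15 = 0)
((-33 + 9) - 4)*g(-79) = ((-33 + 9) - 4)*0 = (-24 - 4)*0 = -28*0 = 0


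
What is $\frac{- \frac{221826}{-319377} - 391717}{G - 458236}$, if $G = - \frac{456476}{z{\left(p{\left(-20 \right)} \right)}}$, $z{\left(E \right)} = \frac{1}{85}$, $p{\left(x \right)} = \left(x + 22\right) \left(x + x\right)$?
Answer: $\frac{13900575387}{1393147172488} \approx 0.0099778$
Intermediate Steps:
$p{\left(x \right)} = 2 x \left(22 + x\right)$ ($p{\left(x \right)} = \left(22 + x\right) 2 x = 2 x \left(22 + x\right)$)
$z{\left(E \right)} = \frac{1}{85}$
$G = -38800460$ ($G = - 456476 \frac{1}{\frac{1}{85}} = \left(-456476\right) 85 = -38800460$)
$\frac{- \frac{221826}{-319377} - 391717}{G - 458236} = \frac{- \frac{221826}{-319377} - 391717}{-38800460 - 458236} = \frac{\left(-221826\right) \left(- \frac{1}{319377}\right) - 391717}{-39258696} = \left(\frac{73942}{106459} - 391717\right) \left(- \frac{1}{39258696}\right) = \left(- \frac{41701726161}{106459}\right) \left(- \frac{1}{39258696}\right) = \frac{13900575387}{1393147172488}$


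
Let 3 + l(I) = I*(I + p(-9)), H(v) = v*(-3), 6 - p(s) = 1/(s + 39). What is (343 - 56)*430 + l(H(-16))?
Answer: 629987/5 ≈ 1.2600e+5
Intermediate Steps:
p(s) = 6 - 1/(39 + s) (p(s) = 6 - 1/(s + 39) = 6 - 1/(39 + s))
H(v) = -3*v
l(I) = -3 + I*(179/30 + I) (l(I) = -3 + I*(I + (233 + 6*(-9))/(39 - 9)) = -3 + I*(I + (233 - 54)/30) = -3 + I*(I + (1/30)*179) = -3 + I*(I + 179/30) = -3 + I*(179/30 + I))
(343 - 56)*430 + l(H(-16)) = (343 - 56)*430 + (-3 + (-3*(-16))**2 + 179*(-3*(-16))/30) = 287*430 + (-3 + 48**2 + (179/30)*48) = 123410 + (-3 + 2304 + 1432/5) = 123410 + 12937/5 = 629987/5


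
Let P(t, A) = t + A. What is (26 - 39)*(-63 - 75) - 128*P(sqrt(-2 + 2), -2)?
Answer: 2050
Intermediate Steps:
P(t, A) = A + t
(26 - 39)*(-63 - 75) - 128*P(sqrt(-2 + 2), -2) = (26 - 39)*(-63 - 75) - 128*(-2 + sqrt(-2 + 2)) = -13*(-138) - 128*(-2 + sqrt(0)) = 1794 - 128*(-2 + 0) = 1794 - 128*(-2) = 1794 + 256 = 2050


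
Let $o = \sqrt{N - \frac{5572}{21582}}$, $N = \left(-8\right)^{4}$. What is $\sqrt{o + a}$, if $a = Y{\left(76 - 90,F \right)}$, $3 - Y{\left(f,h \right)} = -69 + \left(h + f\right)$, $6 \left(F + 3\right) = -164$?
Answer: $\frac{\sqrt{1505168247 + 17985 \sqrt{2119695314}}}{3597} \approx 13.429$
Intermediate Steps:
$F = - \frac{91}{3}$ ($F = -3 + \frac{1}{6} \left(-164\right) = -3 - \frac{82}{3} = - \frac{91}{3} \approx -30.333$)
$N = 4096$
$Y{\left(f,h \right)} = 72 - f - h$ ($Y{\left(f,h \right)} = 3 - \left(-69 + \left(h + f\right)\right) = 3 - \left(-69 + \left(f + h\right)\right) = 3 - \left(-69 + f + h\right) = 72 - f - h$)
$o = \frac{5 \sqrt{2119695314}}{3597}$ ($o = \sqrt{4096 - \frac{5572}{21582}} = \sqrt{4096 - \frac{2786}{10791}} = \sqrt{\frac{44197150}{10791}} = \frac{5 \sqrt{2119695314}}{3597} \approx 63.998$)
$a = \frac{349}{3}$ ($a = 72 - \left(76 - 90\right) - - \frac{91}{3} = 72 - -14 + \frac{91}{3} = 72 + 14 + \frac{91}{3} = \frac{349}{3} \approx 116.33$)
$\sqrt{o + a} = \sqrt{\frac{5 \sqrt{2119695314}}{3597} + \frac{349}{3}} = \sqrt{\frac{349}{3} + \frac{5 \sqrt{2119695314}}{3597}}$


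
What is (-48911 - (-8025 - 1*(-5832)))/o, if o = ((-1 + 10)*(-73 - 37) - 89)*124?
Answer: 23359/66898 ≈ 0.34917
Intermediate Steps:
o = -133796 (o = (9*(-110) - 89)*124 = (-990 - 89)*124 = -1079*124 = -133796)
(-48911 - (-8025 - 1*(-5832)))/o = (-48911 - (-8025 - 1*(-5832)))/(-133796) = (-48911 - (-8025 + 5832))*(-1/133796) = (-48911 - 1*(-2193))*(-1/133796) = (-48911 + 2193)*(-1/133796) = -46718*(-1/133796) = 23359/66898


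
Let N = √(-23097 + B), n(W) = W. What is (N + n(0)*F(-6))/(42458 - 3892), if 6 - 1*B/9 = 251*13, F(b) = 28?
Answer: I*√52410/38566 ≈ 0.0059361*I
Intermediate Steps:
B = -29313 (B = 54 - 2259*13 = 54 - 9*3263 = 54 - 29367 = -29313)
N = I*√52410 (N = √(-23097 - 29313) = √(-52410) = I*√52410 ≈ 228.93*I)
(N + n(0)*F(-6))/(42458 - 3892) = (I*√52410 + 0*28)/(42458 - 3892) = (I*√52410 + 0)/38566 = (I*√52410)*(1/38566) = I*√52410/38566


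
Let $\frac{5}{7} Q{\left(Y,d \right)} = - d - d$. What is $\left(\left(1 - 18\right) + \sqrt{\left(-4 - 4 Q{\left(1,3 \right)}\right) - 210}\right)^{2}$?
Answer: $\frac{\left(85 - i \sqrt{4510}\right)^{2}}{25} \approx 108.6 - 456.66 i$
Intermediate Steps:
$Q{\left(Y,d \right)} = - \frac{14 d}{5}$ ($Q{\left(Y,d \right)} = \frac{7 \left(- d - d\right)}{5} = \frac{7 \left(- 2 d\right)}{5} = - \frac{14 d}{5}$)
$\left(\left(1 - 18\right) + \sqrt{\left(-4 - 4 Q{\left(1,3 \right)}\right) - 210}\right)^{2} = \left(\left(1 - 18\right) + \sqrt{\left(-4 - 4 \left(\left(- \frac{14}{5}\right) 3\right)\right) - 210}\right)^{2} = \left(\left(1 - 18\right) + \sqrt{\left(-4 - - \frac{168}{5}\right) - 210}\right)^{2} = \left(-17 + \sqrt{\left(-4 + \frac{168}{5}\right) - 210}\right)^{2} = \left(-17 + \sqrt{\frac{148}{5} - 210}\right)^{2} = \left(-17 + \sqrt{- \frac{902}{5}}\right)^{2} = \left(-17 + \frac{i \sqrt{4510}}{5}\right)^{2}$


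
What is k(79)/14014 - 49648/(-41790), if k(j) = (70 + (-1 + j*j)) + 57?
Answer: 68703143/41831790 ≈ 1.6424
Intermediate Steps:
k(j) = 126 + j**2 (k(j) = (70 + (-1 + j**2)) + 57 = (69 + j**2) + 57 = 126 + j**2)
k(79)/14014 - 49648/(-41790) = (126 + 79**2)/14014 - 49648/(-41790) = (126 + 6241)*(1/14014) - 49648*(-1/41790) = 6367*(1/14014) + 24824/20895 = 6367/14014 + 24824/20895 = 68703143/41831790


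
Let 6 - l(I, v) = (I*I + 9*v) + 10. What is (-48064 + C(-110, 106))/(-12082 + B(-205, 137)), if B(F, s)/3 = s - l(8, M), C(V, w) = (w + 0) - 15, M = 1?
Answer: 47973/11440 ≈ 4.1934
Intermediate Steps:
l(I, v) = -4 - I² - 9*v (l(I, v) = 6 - ((I*I + 9*v) + 10) = 6 - ((I² + 9*v) + 10) = 6 - (10 + I² + 9*v) = 6 + (-10 - I² - 9*v) = -4 - I² - 9*v)
C(V, w) = -15 + w (C(V, w) = w - 15 = -15 + w)
B(F, s) = 231 + 3*s (B(F, s) = 3*(s - (-4 - 1*8² - 9*1)) = 3*(s - (-4 - 1*64 - 9)) = 3*(s - (-4 - 64 - 9)) = 3*(s - 1*(-77)) = 3*(s + 77) = 3*(77 + s) = 231 + 3*s)
(-48064 + C(-110, 106))/(-12082 + B(-205, 137)) = (-48064 + (-15 + 106))/(-12082 + (231 + 3*137)) = (-48064 + 91)/(-12082 + (231 + 411)) = -47973/(-12082 + 642) = -47973/(-11440) = -47973*(-1/11440) = 47973/11440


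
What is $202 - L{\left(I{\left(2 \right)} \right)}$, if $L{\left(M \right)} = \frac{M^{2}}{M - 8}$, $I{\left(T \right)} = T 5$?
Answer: $152$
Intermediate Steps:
$I{\left(T \right)} = 5 T$
$L{\left(M \right)} = \frac{M^{2}}{-8 + M}$
$202 - L{\left(I{\left(2 \right)} \right)} = 202 - \frac{\left(5 \cdot 2\right)^{2}}{-8 + 5 \cdot 2} = 202 - \frac{10^{2}}{-8 + 10} = 202 - \frac{100}{2} = 202 - 100 \cdot \frac{1}{2} = 202 - 50 = 152$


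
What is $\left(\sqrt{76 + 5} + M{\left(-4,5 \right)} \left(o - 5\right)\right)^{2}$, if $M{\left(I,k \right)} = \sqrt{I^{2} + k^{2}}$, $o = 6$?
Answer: $\left(9 + \sqrt{41}\right)^{2} \approx 237.26$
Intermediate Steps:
$\left(\sqrt{76 + 5} + M{\left(-4,5 \right)} \left(o - 5\right)\right)^{2} = \left(\sqrt{76 + 5} + \sqrt{\left(-4\right)^{2} + 5^{2}} \left(6 - 5\right)\right)^{2} = \left(\sqrt{81} + \sqrt{16 + 25} \cdot 1\right)^{2} = \left(9 + \sqrt{41} \cdot 1\right)^{2} = \left(9 + \sqrt{41}\right)^{2}$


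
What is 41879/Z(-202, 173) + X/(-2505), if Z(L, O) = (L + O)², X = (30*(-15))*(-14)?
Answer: 6640573/140447 ≈ 47.282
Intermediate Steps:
X = 6300 (X = -450*(-14) = 6300)
41879/Z(-202, 173) + X/(-2505) = 41879/((-202 + 173)²) + 6300/(-2505) = 41879/((-29)²) + 6300*(-1/2505) = 41879/841 - 420/167 = 6640573/140447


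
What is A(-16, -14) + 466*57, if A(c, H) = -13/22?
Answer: 584351/22 ≈ 26561.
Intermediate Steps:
A(c, H) = -13/22 (A(c, H) = -13*1/22 = -13/22)
A(-16, -14) + 466*57 = -13/22 + 466*57 = -13/22 + 26562 = 584351/22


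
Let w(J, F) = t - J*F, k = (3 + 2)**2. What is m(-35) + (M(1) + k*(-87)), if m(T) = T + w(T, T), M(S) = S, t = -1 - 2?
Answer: -3437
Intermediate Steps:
k = 25 (k = 5**2 = 25)
t = -3
w(J, F) = -3 - F*J (w(J, F) = -3 - J*F = -3 - F*J)
m(T) = -3 + T - T**2 (m(T) = T + (-3 - T*T) = T + (-3 - T**2) = -3 + T - T**2)
m(-35) + (M(1) + k*(-87)) = (-3 - 35 - 1*(-35)**2) + (1 + 25*(-87)) = (-3 - 35 - 1*1225) + (1 - 2175) = (-3 - 35 - 1225) - 2174 = -1263 - 2174 = -3437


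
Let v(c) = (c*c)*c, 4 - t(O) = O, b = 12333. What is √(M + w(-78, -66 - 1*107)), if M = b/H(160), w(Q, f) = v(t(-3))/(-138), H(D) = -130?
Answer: 2*I*√489578115/4485 ≈ 9.8669*I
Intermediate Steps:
t(O) = 4 - O
v(c) = c³ (v(c) = c²*c = c³)
w(Q, f) = -343/138 (w(Q, f) = (4 - 1*(-3))³/(-138) = (4 + 3)³*(-1/138) = 7³*(-1/138) = 343*(-1/138) = -343/138)
M = -12333/130 (M = 12333/(-130) = 12333*(-1/130) = -12333/130 ≈ -94.869)
√(M + w(-78, -66 - 1*107)) = √(-12333/130 - 343/138) = √(-436636/4485) = 2*I*√489578115/4485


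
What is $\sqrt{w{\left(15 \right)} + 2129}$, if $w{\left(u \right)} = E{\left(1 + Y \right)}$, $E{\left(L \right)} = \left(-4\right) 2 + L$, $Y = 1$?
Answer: $\sqrt{2123} \approx 46.076$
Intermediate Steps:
$E{\left(L \right)} = -8 + L$
$w{\left(u \right)} = -6$ ($w{\left(u \right)} = -8 + \left(1 + 1\right) = -8 + 2 = -6$)
$\sqrt{w{\left(15 \right)} + 2129} = \sqrt{-6 + 2129} = \sqrt{2123}$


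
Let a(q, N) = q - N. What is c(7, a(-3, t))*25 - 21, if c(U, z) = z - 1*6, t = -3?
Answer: -171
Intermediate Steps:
c(U, z) = -6 + z (c(U, z) = z - 6 = -6 + z)
c(7, a(-3, t))*25 - 21 = (-6 + (-3 - 1*(-3)))*25 - 21 = (-6 + (-3 + 3))*25 - 21 = (-6 + 0)*25 - 21 = -6*25 - 21 = -150 - 21 = -171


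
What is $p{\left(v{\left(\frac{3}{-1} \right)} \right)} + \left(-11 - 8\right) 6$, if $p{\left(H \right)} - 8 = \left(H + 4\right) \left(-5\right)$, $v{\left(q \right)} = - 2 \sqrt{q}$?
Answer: $-126 + 10 i \sqrt{3} \approx -126.0 + 17.32 i$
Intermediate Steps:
$p{\left(H \right)} = -12 - 5 H$ ($p{\left(H \right)} = 8 + \left(H + 4\right) \left(-5\right) = 8 + \left(4 + H\right) \left(-5\right) = 8 - \left(20 + 5 H\right) = -12 - 5 H$)
$p{\left(v{\left(\frac{3}{-1} \right)} \right)} + \left(-11 - 8\right) 6 = \left(-12 - 5 \left(- 2 \sqrt{\frac{3}{-1}}\right)\right) + \left(-11 - 8\right) 6 = \left(-12 - 5 \left(- 2 \sqrt{3 \left(-1\right)}\right)\right) - 114 = \left(-12 - 5 \left(- 2 \sqrt{-3}\right)\right) - 114 = \left(-12 - 5 \left(- 2 i \sqrt{3}\right)\right) - 114 = \left(-12 + 10 i \sqrt{3}\right) - 114 = -126 + 10 i \sqrt{3}$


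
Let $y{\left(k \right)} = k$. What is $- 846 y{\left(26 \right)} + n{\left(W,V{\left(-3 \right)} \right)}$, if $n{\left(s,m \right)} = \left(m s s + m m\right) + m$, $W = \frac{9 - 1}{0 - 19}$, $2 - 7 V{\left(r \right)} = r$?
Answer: $- \frac{389063344}{17689} \approx -21995.0$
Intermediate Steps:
$V{\left(r \right)} = \frac{2}{7} - \frac{r}{7}$
$W = - \frac{8}{19}$ ($W = \frac{8}{-19} = 8 \left(- \frac{1}{19}\right) = - \frac{8}{19} \approx -0.42105$)
$n{\left(s,m \right)} = m + m^{2} + m s^{2}$ ($n{\left(s,m \right)} = \left(m s^{2} + m^{2}\right) + m = \left(m^{2} + m s^{2}\right) + m = m + m^{2} + m s^{2}$)
$- 846 y{\left(26 \right)} + n{\left(W,V{\left(-3 \right)} \right)} = \left(-846\right) 26 + \left(\frac{2}{7} - - \frac{3}{7}\right) \left(1 + \left(\frac{2}{7} - - \frac{3}{7}\right) + \left(- \frac{8}{19}\right)^{2}\right) = -21996 + \left(\frac{2}{7} + \frac{3}{7}\right) \left(1 + \left(\frac{2}{7} + \frac{3}{7}\right) + \frac{64}{361}\right) = -21996 + \frac{5 \left(1 + \frac{5}{7} + \frac{64}{361}\right)}{7} = -21996 + \frac{5}{7} \cdot \frac{4780}{2527} = -21996 + \frac{23900}{17689} = - \frac{389063344}{17689}$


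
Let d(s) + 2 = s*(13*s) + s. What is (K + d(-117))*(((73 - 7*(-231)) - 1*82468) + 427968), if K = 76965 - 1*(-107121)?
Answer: 125656393560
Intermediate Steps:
d(s) = -2 + s + 13*s² (d(s) = -2 + (s*(13*s) + s) = -2 + (13*s² + s) = -2 + (s + 13*s²) = -2 + s + 13*s²)
K = 184086 (K = 76965 + 107121 = 184086)
(K + d(-117))*(((73 - 7*(-231)) - 1*82468) + 427968) = (184086 + (-2 - 117 + 13*(-117)²))*(((73 - 7*(-231)) - 1*82468) + 427968) = (184086 + (-2 - 117 + 13*13689))*(((73 + 1617) - 82468) + 427968) = (184086 + (-2 - 117 + 177957))*((1690 - 82468) + 427968) = (184086 + 177838)*(-80778 + 427968) = 361924*347190 = 125656393560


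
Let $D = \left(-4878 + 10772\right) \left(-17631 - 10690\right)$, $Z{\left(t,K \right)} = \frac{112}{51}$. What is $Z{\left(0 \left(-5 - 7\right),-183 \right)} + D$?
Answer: $- \frac{8513122562}{51} \approx -1.6692 \cdot 10^{8}$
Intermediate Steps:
$Z{\left(t,K \right)} = \frac{112}{51}$ ($Z{\left(t,K \right)} = 112 \cdot \frac{1}{51} = \frac{112}{51}$)
$D = -166923974$ ($D = 5894 \left(-28321\right) = -166923974$)
$Z{\left(0 \left(-5 - 7\right),-183 \right)} + D = \frac{112}{51} - 166923974 = - \frac{8513122562}{51}$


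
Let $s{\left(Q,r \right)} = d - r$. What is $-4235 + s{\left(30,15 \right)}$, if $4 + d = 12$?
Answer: $-4242$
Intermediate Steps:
$d = 8$ ($d = -4 + 12 = 8$)
$s{\left(Q,r \right)} = 8 - r$
$-4235 + s{\left(30,15 \right)} = -4235 + \left(8 - 15\right) = -4235 - 7 = -4242$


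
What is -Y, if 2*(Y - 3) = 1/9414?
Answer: -56485/18828 ≈ -3.0001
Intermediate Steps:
Y = 56485/18828 (Y = 3 + (½)/9414 = 3 + (½)*(1/9414) = 3 + 1/18828 = 56485/18828 ≈ 3.0001)
-Y = -1*56485/18828 = -56485/18828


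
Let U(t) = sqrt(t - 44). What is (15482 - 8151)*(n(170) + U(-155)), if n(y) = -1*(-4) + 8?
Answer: 87972 + 7331*I*sqrt(199) ≈ 87972.0 + 1.0342e+5*I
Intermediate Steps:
U(t) = sqrt(-44 + t)
n(y) = 12 (n(y) = 4 + 8 = 12)
(15482 - 8151)*(n(170) + U(-155)) = (15482 - 8151)*(12 + sqrt(-44 - 155)) = 7331*(12 + sqrt(-199)) = 7331*(12 + I*sqrt(199)) = 87972 + 7331*I*sqrt(199)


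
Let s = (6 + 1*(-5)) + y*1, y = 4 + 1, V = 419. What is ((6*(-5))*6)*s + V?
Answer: -661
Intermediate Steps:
y = 5
s = 6 (s = (6 + 1*(-5)) + 5*1 = (6 - 5) + 5 = 1 + 5 = 6)
((6*(-5))*6)*s + V = ((6*(-5))*6)*6 + 419 = -30*6*6 + 419 = -180*6 + 419 = -1080 + 419 = -661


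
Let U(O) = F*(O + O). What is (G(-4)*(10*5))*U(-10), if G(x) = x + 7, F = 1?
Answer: -3000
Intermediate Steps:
G(x) = 7 + x
U(O) = 2*O (U(O) = 1*(O + O) = 1*(2*O) = 2*O)
(G(-4)*(10*5))*U(-10) = ((7 - 4)*(10*5))*(2*(-10)) = (3*50)*(-20) = 150*(-20) = -3000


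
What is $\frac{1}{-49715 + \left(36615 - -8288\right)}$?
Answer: $- \frac{1}{4812} \approx -0.00020781$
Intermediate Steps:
$\frac{1}{-49715 + \left(36615 - -8288\right)} = \frac{1}{-49715 + \left(36615 + 8288\right)} = \frac{1}{-49715 + 44903} = \frac{1}{-4812} = - \frac{1}{4812}$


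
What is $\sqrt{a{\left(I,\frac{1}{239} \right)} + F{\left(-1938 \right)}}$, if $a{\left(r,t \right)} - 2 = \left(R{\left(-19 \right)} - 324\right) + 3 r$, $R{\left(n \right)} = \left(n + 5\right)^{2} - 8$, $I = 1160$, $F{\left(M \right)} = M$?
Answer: $8 \sqrt{22} \approx 37.523$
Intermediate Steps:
$R{\left(n \right)} = -8 + \left(5 + n\right)^{2}$ ($R{\left(n \right)} = \left(5 + n\right)^{2} - 8 = -8 + \left(5 + n\right)^{2}$)
$a{\left(r,t \right)} = -134 + 3 r$ ($a{\left(r,t \right)} = 2 - \left(332 - \left(5 - 19\right)^{2} - 3 r\right) = 2 + \left(\left(\left(-8 + \left(-14\right)^{2}\right) - 324\right) + 3 r\right) = 2 + \left(\left(\left(-8 + 196\right) - 324\right) + 3 r\right) = 2 + \left(\left(188 - 324\right) + 3 r\right) = 2 + \left(-136 + 3 r\right) = -134 + 3 r$)
$\sqrt{a{\left(I,\frac{1}{239} \right)} + F{\left(-1938 \right)}} = \sqrt{\left(-134 + 3 \cdot 1160\right) - 1938} = \sqrt{\left(-134 + 3480\right) - 1938} = \sqrt{3346 - 1938} = \sqrt{1408} = 8 \sqrt{22}$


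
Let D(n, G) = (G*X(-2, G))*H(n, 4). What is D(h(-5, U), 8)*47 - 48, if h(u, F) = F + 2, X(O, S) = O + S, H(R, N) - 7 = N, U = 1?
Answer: 24768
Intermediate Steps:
H(R, N) = 7 + N
h(u, F) = 2 + F
D(n, G) = 11*G*(-2 + G) (D(n, G) = (G*(-2 + G))*(7 + 4) = (G*(-2 + G))*11 = 11*G*(-2 + G))
D(h(-5, U), 8)*47 - 48 = (11*8*(-2 + 8))*47 - 48 = (11*8*6)*47 - 48 = 528*47 - 48 = 24816 - 48 = 24768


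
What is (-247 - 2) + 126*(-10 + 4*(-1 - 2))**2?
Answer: 60735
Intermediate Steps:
(-247 - 2) + 126*(-10 + 4*(-1 - 2))**2 = -249 + 126*(-10 + 4*(-3))**2 = -249 + 126*(-10 - 12)**2 = -249 + 126*(-22)**2 = -249 + 126*484 = -249 + 60984 = 60735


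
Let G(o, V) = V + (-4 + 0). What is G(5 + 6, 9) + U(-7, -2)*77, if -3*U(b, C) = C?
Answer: 169/3 ≈ 56.333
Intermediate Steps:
U(b, C) = -C/3
G(o, V) = -4 + V (G(o, V) = V - 4 = -4 + V)
G(5 + 6, 9) + U(-7, -2)*77 = (-4 + 9) - ⅓*(-2)*77 = 5 + (⅔)*77 = 5 + 154/3 = 169/3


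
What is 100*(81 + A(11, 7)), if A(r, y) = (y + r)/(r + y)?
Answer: 8200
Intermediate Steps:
A(r, y) = 1 (A(r, y) = (r + y)/(r + y) = 1)
100*(81 + A(11, 7)) = 100*(81 + 1) = 100*82 = 8200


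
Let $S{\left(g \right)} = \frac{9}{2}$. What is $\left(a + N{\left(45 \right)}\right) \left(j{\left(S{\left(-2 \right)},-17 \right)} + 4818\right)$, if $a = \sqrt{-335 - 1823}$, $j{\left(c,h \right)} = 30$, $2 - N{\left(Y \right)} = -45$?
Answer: $227856 + 4848 i \sqrt{2158} \approx 2.2786 \cdot 10^{5} + 2.2521 \cdot 10^{5} i$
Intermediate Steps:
$N{\left(Y \right)} = 47$ ($N{\left(Y \right)} = 2 - -45 = 2 + 45 = 47$)
$S{\left(g \right)} = \frac{9}{2}$ ($S{\left(g \right)} = 9 \cdot \frac{1}{2} = \frac{9}{2}$)
$a = i \sqrt{2158}$ ($a = \sqrt{-2158} = i \sqrt{2158} \approx 46.454 i$)
$\left(a + N{\left(45 \right)}\right) \left(j{\left(S{\left(-2 \right)},-17 \right)} + 4818\right) = \left(i \sqrt{2158} + 47\right) \left(30 + 4818\right) = \left(47 + i \sqrt{2158}\right) 4848 = 227856 + 4848 i \sqrt{2158}$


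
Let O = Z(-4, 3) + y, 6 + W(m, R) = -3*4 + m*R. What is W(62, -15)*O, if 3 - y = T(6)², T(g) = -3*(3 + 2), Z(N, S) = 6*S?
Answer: 193392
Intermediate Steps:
T(g) = -15 (T(g) = -3*5 = -15)
y = -222 (y = 3 - 1*(-15)² = 3 - 1*225 = 3 - 225 = -222)
W(m, R) = -18 + R*m (W(m, R) = -6 + (-3*4 + m*R) = -6 + (-12 + R*m) = -18 + R*m)
O = -204 (O = 6*3 - 222 = 18 - 222 = -204)
W(62, -15)*O = (-18 - 15*62)*(-204) = (-18 - 930)*(-204) = -948*(-204) = 193392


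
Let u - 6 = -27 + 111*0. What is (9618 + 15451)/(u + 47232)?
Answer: 25069/47211 ≈ 0.53100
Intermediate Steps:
u = -21 (u = 6 + (-27 + 111*0) = 6 + (-27 + 0) = 6 - 27 = -21)
(9618 + 15451)/(u + 47232) = (9618 + 15451)/(-21 + 47232) = 25069/47211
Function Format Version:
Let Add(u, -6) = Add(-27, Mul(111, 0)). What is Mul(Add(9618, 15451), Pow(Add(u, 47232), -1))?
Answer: Rational(25069, 47211) ≈ 0.53100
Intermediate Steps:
u = -21 (u = Add(6, Add(-27, Mul(111, 0))) = Add(6, Add(-27, 0)) = Add(6, -27) = -21)
Mul(Add(9618, 15451), Pow(Add(u, 47232), -1)) = Mul(Add(9618, 15451), Pow(Add(-21, 47232), -1)) = Mul(25069, Pow(47211, -1)) = Mul(25069, Rational(1, 47211)) = Rational(25069, 47211)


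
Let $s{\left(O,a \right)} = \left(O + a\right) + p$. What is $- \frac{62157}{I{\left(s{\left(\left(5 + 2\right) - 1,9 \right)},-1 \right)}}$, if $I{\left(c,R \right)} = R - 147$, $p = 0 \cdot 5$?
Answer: $\frac{62157}{148} \approx 419.98$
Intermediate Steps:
$p = 0$
$s{\left(O,a \right)} = O + a$ ($s{\left(O,a \right)} = \left(O + a\right) + 0 = O + a$)
$I{\left(c,R \right)} = -147 + R$
$- \frac{62157}{I{\left(s{\left(\left(5 + 2\right) - 1,9 \right)},-1 \right)}} = - \frac{62157}{-147 - 1} = - \frac{62157}{-148} = \left(-62157\right) \left(- \frac{1}{148}\right) = \frac{62157}{148}$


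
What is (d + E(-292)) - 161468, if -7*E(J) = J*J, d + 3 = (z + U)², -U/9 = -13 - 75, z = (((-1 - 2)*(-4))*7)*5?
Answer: 9067047/7 ≈ 1.2953e+6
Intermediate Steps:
z = 420 (z = (-3*(-4)*7)*5 = (12*7)*5 = 84*5 = 420)
U = 792 (U = -9*(-13 - 75) = -9*(-88) = 792)
d = 1468941 (d = -3 + (420 + 792)² = -3 + 1212² = -3 + 1468944 = 1468941)
E(J) = -J²/7 (E(J) = -J*J/7 = -J²/7)
(d + E(-292)) - 161468 = (1468941 - ⅐*(-292)²) - 161468 = (1468941 - ⅐*85264) - 161468 = (1468941 - 85264/7) - 161468 = 10197323/7 - 161468 = 9067047/7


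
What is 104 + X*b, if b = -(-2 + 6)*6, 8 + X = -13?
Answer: 608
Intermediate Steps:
X = -21 (X = -8 - 13 = -21)
b = -24 (b = -4*6 = -1*24 = -24)
104 + X*b = 104 - 21*(-24) = 104 + 504 = 608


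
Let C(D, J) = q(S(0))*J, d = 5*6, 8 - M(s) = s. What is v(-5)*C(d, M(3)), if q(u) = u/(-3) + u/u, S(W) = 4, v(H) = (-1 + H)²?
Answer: -60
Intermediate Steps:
M(s) = 8 - s
d = 30
q(u) = 1 - u/3 (q(u) = u*(-⅓) + 1 = -u/3 + 1 = 1 - u/3)
C(D, J) = -J/3 (C(D, J) = (1 - ⅓*4)*J = (1 - 4/3)*J = -J/3)
v(-5)*C(d, M(3)) = (-1 - 5)²*(-(8 - 1*3)/3) = (-6)²*(-(8 - 3)/3) = 36*(-⅓*5) = 36*(-5/3) = -60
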